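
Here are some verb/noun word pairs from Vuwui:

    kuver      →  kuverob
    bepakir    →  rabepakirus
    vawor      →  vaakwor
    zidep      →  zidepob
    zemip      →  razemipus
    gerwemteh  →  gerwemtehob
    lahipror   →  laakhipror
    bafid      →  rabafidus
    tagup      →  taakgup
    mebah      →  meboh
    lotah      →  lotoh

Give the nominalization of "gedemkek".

gedemkekob

"gedemkek" has last vowel 'e'. The stems whose last vowel is 'e' (kuver → kuverob, gerwemteh → gerwemtehob, zidep → zidepob) add -ob.
So gedemkek → gedemkekob.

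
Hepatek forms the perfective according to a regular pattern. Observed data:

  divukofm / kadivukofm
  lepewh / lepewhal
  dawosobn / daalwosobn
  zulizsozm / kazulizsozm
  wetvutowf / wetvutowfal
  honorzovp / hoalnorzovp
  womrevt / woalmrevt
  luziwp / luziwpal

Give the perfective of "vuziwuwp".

vuziwuwpal

luziwp and honorzovp both end in -p yet inflect differently (luziwpal, hoalnorzovp), so the final letter is not what conditions the rule; the second-to-last letter is.
"vuziwuwp" has second-to-last letter 'w'. The stems whose second-to-last letter is 'w' (lepewh → lepewhal, wetvutowf → wetvutowfal, luziwp → luziwpal) add -al.
The other patterns: stems whose second-to-last letter is 'b' or 'v' insert -al- after the first vowel; stems whose second-to-last letter is 'f' or 'z' add the prefix ka-.
So vuziwuwp → vuziwuwpal.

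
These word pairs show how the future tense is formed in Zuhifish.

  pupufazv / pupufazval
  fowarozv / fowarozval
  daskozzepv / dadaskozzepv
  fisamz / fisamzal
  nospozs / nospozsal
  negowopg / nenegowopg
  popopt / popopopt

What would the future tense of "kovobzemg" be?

"kovobzemg" has second-to-last letter 'm'. The one such stem in the data (fisamz → fisamzal) adds -al, so the same rule applies.
So kovobzemg → kovobzemgal.

kovobzemgal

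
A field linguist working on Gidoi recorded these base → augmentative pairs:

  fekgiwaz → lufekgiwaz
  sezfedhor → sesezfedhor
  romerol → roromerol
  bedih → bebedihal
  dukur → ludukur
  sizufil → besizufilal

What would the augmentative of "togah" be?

romerol and sizufil both end in -l yet inflect differently (roromerol, besizufilal), so the final letter is not what conditions the rule; the last vowel is.
"togah" has last vowel 'a'. The one such stem in the data (fekgiwaz → lufekgiwaz) adds the prefix lu-, so the same rule applies.
So togah → lutogah.

lutogah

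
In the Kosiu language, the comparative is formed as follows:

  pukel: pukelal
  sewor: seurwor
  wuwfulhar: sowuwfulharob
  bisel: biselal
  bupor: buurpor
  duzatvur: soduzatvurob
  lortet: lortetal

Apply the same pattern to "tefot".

bupor and duzatvur both end in -r yet inflect differently (buurpor, soduzatvurob), so the final letter is not what conditions the rule; the last vowel is.
"tefot" has last vowel 'o'. The stems whose last vowel is 'o' (bupor → buurpor, sewor → seurwor) insert -ur- after the first vowel.
The other patterns: stems whose last vowel is 'e' add -al; stems whose last vowel is 'a' or 'u' add so- … -ob around the stem.
So tefot → teurfot.

teurfot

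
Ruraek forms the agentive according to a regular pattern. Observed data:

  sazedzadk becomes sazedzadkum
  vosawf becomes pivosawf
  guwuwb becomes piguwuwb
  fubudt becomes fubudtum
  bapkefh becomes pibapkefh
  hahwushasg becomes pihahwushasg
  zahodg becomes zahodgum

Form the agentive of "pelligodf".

"pelligodf" has second-to-last letter 'd'. The stems whose second-to-last letter is 'd' (sazedzadk → sazedzadkum, zahodg → zahodgum, fubudt → fubudtum) add -um.
So pelligodf → pelligodfum.

pelligodfum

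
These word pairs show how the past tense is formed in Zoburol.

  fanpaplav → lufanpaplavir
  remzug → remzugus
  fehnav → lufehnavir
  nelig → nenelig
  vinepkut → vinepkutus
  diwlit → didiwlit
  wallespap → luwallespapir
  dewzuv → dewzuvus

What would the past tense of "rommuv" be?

nelig and remzug both end in -g yet inflect differently (nenelig, remzugus), so the final letter is not what conditions the rule; the last vowel is.
"rommuv" has last vowel 'u'. The stems whose last vowel is 'u' (remzug → remzugus, vinepkut → vinepkutus, dewzuv → dewzuvus) add -us.
The other patterns: stems whose last vowel is 'i' repeat the first consonant+vowel as a prefix; stems whose last vowel is 'a' add lu- … -ir around the stem.
So rommuv → rommuvus.

rommuvus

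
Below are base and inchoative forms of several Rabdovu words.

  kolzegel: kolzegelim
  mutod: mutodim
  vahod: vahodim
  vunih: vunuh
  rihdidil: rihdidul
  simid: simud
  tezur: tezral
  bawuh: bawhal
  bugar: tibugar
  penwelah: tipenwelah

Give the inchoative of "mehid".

kolzegel and rihdidil both end in -l yet inflect differently (kolzegelim, rihdidul), so the final letter is not what conditions the rule; the last vowel is.
"mehid" has last vowel 'i'. The stems whose last vowel is 'i' (vunih → vunuh, rihdidil → rihdidul, simid → simud) change the last vowel to 'u'.
The other patterns: stems whose last vowel is 'e' or 'o' add -im; stems whose last vowel is 'u' delete the last vowel and add -al; stems whose last vowel is 'a' add the prefix ti-.
So mehid → mehud.

mehud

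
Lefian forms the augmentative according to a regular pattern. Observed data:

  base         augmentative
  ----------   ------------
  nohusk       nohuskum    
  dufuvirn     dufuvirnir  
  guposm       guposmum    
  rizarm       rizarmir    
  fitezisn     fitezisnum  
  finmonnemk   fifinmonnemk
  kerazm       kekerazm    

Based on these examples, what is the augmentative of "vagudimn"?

dufuvirn and fitezisn both end in -n yet inflect differently (dufuvirnir, fitezisnum), so the final letter is not what conditions the rule; the second-to-last letter is.
"vagudimn" has second-to-last letter 'm'. The one such stem in the data (finmonnemk → fifinmonnemk) repeats the first consonant+vowel as a prefix (as does kerazm), so the same rule applies.
So vagudimn → vavagudimn.

vavagudimn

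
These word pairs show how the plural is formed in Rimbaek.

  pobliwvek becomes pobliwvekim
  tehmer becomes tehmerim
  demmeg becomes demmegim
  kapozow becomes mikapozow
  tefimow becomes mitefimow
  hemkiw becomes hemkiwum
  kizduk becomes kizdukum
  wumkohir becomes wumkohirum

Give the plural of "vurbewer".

vurbewerim

kapozow and hemkiw both end in -w yet inflect differently (mikapozow, hemkiwum), so the final letter is not what conditions the rule; the last vowel is.
"vurbewer" has last vowel 'e'. The stems whose last vowel is 'e' (pobliwvek → pobliwvekim, tehmer → tehmerim, demmeg → demmegim) add -im.
The other patterns: stems whose last vowel is 'o' add the prefix mi-; stems whose last vowel is 'i' or 'u' add -um.
So vurbewer → vurbewerim.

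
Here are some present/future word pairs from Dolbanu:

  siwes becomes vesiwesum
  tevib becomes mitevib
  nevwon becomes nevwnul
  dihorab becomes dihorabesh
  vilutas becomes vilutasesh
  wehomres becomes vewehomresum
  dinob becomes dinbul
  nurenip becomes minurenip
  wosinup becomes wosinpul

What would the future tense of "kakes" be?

siwes and vilutas both end in -s yet inflect differently (vesiwesum, vilutasesh), so the final letter is not what conditions the rule; the last vowel is.
"kakes" has last vowel 'e'. The stems whose last vowel is 'e' (siwes → vesiwesum, wehomres → vewehomresum) add ve- … -um around the stem.
So kakes → vekakesum.

vekakesum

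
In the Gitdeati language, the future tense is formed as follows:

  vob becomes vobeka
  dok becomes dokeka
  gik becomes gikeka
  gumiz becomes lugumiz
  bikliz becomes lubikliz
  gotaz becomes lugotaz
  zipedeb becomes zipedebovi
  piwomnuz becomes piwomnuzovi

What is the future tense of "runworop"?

"runworop" has 3 vowels. The stems with 3 vowels (zipedeb → zipedebovi, piwomnuz → piwomnuzovi) add -ovi.
The other patterns: stems with 1 vowel add -eka; stems with 2 vowels add the prefix lu-.
So runworop → runworopovi.

runworopovi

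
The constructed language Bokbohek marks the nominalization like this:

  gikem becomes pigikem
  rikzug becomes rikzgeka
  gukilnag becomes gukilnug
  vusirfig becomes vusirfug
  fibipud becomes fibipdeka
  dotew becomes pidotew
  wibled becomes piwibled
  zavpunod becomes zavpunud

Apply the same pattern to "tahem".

"tahem" has last vowel 'e'. The stems whose last vowel is 'e' (dotew → pidotew, wibled → piwibled, gikem → pigikem) add the prefix pi-.
The other patterns: stems whose last vowel is 'u' delete the last vowel and add -eka; stems whose last vowel is 'a', 'i' or 'o' change the last vowel to 'u'.
So tahem → pitahem.

pitahem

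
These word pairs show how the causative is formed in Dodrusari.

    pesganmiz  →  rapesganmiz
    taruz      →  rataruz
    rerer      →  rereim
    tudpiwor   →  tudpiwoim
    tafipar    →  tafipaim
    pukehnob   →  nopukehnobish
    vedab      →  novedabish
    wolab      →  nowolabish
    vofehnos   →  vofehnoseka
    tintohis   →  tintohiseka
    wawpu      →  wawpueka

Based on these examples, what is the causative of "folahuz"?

rafolahuz

tudpiwor and pukehnob both have last vowel 'o' yet inflect differently (tudpiwoim, nopukehnobish), so the last vowel is not what conditions the rule; the final letter is.
"folahuz" ends in -z. The stems ending in -z (pesganmiz → rapesganmiz, taruz → rataruz) add the prefix ra-.
The other patterns: stems ending in -r drop the final letter and add -im; stems ending in -b add no- … -ish around the stem; stems ending in -s or -u add -eka.
So folahuz → rafolahuz.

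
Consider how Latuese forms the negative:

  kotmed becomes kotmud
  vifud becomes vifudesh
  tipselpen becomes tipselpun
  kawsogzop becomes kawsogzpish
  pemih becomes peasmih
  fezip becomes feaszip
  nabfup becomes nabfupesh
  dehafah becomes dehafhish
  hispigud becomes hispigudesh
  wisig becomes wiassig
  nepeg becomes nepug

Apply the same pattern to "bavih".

wisig and nepeg both end in -g yet inflect differently (wiassig, nepug), so the final letter is not what conditions the rule; the last vowel is.
"bavih" has last vowel 'i'. The stems whose last vowel is 'i' (wisig → wiassig, fezip → feaszip, pemih → peasmih) insert -as- after the first vowel.
So bavih → baasvih.

baasvih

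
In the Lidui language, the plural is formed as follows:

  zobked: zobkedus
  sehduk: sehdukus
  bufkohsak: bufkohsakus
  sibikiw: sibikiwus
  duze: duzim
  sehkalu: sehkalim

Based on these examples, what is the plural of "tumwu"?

zobked and duze both have last vowel 'e' yet inflect differently (zobkedus, duzim), so the last vowel is not what conditions the rule; whether the stem ends in a vowel or a consonant is.
"tumwu" ends in a vowel. The stems ending in a vowel (duze → duzim, sehkalu → sehkalim) drop the final letter and add -im.
The other pattern: stems ending in a consonant add -us.
So tumwu → tumwim.

tumwim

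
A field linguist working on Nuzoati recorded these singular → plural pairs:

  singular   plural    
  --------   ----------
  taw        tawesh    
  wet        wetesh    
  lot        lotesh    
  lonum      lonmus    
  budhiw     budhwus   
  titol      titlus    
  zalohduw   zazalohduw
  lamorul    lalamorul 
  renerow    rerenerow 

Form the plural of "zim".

zimesh

taw and budhiw both end in -w yet inflect differently (tawesh, budhwus), so the final letter is not what conditions the rule; the number of vowels is.
"zim" has 1 vowel. The stems with 1 vowel (taw → tawesh, wet → wetesh, lot → lotesh) add -esh.
So zim → zimesh.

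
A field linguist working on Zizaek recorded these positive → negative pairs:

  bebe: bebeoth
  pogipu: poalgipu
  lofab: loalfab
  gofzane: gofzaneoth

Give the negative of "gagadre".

"gagadre" ends in -e. The stems ending in -e (bebe → bebeoth, gofzane → gofzaneoth) add -oth.
The other pattern: stems ending in -b or -u insert -al- after the first vowel.
So gagadre → gagadreoth.

gagadreoth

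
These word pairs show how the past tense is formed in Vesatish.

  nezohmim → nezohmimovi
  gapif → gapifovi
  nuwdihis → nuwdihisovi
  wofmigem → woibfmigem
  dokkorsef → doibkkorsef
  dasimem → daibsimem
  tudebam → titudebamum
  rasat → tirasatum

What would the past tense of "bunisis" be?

"bunisis" has last vowel 'i'. The stems whose last vowel is 'i' (nezohmim → nezohmimovi, gapif → gapifovi, nuwdihis → nuwdihisovi) add -ovi.
So bunisis → bunisisovi.

bunisisovi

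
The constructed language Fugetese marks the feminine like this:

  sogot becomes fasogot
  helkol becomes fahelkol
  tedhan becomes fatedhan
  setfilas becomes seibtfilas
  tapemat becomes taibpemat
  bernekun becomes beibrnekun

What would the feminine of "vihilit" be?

viibhilit

sogot and tapemat both end in -t yet inflect differently (fasogot, taibpemat), so the final letter is not what conditions the rule; the number of vowels is.
"vihilit" has 3 vowels. The stems with 3 vowels (setfilas → seibtfilas, tapemat → taibpemat, bernekun → beibrnekun) insert -ib- after the first vowel.
The other pattern: stems with 2 vowels add the prefix fa-.
So vihilit → viibhilit.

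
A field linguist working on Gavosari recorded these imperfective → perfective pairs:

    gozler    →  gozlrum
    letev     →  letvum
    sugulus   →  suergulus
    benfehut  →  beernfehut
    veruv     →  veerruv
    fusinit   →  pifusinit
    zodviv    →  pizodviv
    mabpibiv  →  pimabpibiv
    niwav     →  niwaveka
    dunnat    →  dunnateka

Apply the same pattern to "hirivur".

hierrivur

"hirivur" has last vowel 'u'. The stems whose last vowel is 'u' (sugulus → suergulus, benfehut → beernfehut, veruv → veerruv) insert -er- after the first vowel.
So hirivur → hierrivur.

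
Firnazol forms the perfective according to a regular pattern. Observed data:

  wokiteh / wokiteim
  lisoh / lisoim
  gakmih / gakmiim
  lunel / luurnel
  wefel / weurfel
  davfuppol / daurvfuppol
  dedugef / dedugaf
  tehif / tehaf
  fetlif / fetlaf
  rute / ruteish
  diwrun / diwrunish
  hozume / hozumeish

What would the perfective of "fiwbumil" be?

"fiwbumil" ends in -l. The stems ending in -l (lunel → luurnel, wefel → weurfel, davfuppol → daurvfuppol) insert -ur- after the first vowel.
So fiwbumil → fiurwbumil.

fiurwbumil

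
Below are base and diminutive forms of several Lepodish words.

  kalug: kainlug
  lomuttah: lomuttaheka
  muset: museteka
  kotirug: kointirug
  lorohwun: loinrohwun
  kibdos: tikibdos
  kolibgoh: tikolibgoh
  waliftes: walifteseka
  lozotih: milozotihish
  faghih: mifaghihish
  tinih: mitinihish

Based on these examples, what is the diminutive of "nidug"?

niindug

kibdos and waliftes both end in -s yet inflect differently (tikibdos, walifteseka), so the final letter is not what conditions the rule; the last vowel is.
"nidug" has last vowel 'u'. The stems whose last vowel is 'u' (lorohwun → loinrohwun, kotirug → kointirug, kalug → kainlug) insert -in- after the first vowel.
So nidug → niindug.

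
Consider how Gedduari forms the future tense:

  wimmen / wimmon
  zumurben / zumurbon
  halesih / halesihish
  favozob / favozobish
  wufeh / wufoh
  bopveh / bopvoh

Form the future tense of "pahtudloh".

pahtudlohish

wufeh and halesih both end in -h yet inflect differently (wufoh, halesihish), so the final letter is not what conditions the rule; the last vowel is.
"pahtudloh" has last vowel 'o'. The one such stem in the data (favozob → favozobish) adds -ish, so the same rule applies.
The other pattern: stems whose last vowel is 'e' change the last vowel to 'o'.
So pahtudloh → pahtudlohish.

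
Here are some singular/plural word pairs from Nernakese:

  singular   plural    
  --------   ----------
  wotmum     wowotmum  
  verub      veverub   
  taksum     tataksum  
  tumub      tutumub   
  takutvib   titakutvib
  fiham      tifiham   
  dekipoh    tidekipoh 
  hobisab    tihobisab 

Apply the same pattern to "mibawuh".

mimibawuh

"mibawuh" has last vowel 'u'. The stems whose last vowel is 'u' (wotmum → wowotmum, verub → veverub, taksum → tataksum) repeat the first consonant+vowel as a prefix.
So mibawuh → mimibawuh.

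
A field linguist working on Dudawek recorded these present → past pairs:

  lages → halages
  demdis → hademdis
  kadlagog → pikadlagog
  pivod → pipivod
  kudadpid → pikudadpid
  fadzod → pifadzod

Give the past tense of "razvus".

harazvus

"razvus" ends in -s. The stems ending in -s (lages → halages, demdis → hademdis) add the prefix ha-.
So razvus → harazvus.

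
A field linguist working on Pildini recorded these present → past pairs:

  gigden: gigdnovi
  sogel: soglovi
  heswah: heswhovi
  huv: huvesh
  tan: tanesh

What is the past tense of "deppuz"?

deppzovi

gigden and tan both end in -n yet inflect differently (gigdnovi, tanesh), so the final letter is not what conditions the rule; the number of vowels is.
"deppuz" has 2 vowels. The stems with 2 vowels (sogel → soglovi, gigden → gigdnovi, heswah → heswhovi) delete the last vowel and add -ovi.
The other pattern: stems with 1 vowel add -esh.
So deppuz → deppzovi.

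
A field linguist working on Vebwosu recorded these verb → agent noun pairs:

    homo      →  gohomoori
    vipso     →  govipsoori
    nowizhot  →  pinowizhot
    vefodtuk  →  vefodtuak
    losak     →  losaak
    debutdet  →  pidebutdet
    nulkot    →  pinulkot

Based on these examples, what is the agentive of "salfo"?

nowizhot and vipso both have last vowel 'o' yet inflect differently (pinowizhot, govipsoori), so the last vowel is not what conditions the rule; the final letter is.
"salfo" ends in -o. The stems ending in -o (vipso → govipsoori, homo → gohomoori) add go- … -ori around the stem.
So salfo → gosalfoori.

gosalfoori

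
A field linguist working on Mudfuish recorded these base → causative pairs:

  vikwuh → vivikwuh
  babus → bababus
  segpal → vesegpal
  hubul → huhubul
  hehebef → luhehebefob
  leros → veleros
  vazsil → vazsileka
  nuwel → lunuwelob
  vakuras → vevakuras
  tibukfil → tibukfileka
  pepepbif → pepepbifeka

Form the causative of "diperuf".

didiperuf

segpal and nuwel both end in -l yet inflect differently (vesegpal, lunuwelob), so the final letter is not what conditions the rule; the last vowel is.
"diperuf" has last vowel 'u'. The stems whose last vowel is 'u' (hubul → huhubul, vikwuh → vivikwuh, babus → bababus) repeat the first consonant+vowel as a prefix.
So diperuf → didiperuf.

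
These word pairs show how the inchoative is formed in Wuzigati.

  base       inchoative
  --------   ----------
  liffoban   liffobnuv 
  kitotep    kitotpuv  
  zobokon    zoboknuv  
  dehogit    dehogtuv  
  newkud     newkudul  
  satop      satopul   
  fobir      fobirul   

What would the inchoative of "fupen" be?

fupenul

kitotep and satop both end in -p yet inflect differently (kitotpuv, satopul), so the final letter is not what conditions the rule; the number of vowels is.
"fupen" has 2 vowels. The stems with 2 vowels (newkud → newkudul, satop → satopul, fobir → fobirul) add -ul.
So fupen → fupenul.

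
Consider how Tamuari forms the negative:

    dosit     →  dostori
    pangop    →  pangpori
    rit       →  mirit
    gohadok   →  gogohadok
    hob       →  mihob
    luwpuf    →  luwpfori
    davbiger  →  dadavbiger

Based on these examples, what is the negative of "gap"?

rit and dosit both end in -t yet inflect differently (mirit, dostori), so the final letter is not what conditions the rule; the number of vowels is.
"gap" has 1 vowel. The stems with 1 vowel (rit → mirit, hob → mihob) add the prefix mi-.
So gap → migap.

migap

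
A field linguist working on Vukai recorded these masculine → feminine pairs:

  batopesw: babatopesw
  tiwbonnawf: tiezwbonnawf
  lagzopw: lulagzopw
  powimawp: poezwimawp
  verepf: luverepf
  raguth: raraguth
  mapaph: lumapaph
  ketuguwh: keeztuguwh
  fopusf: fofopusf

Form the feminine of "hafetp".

hahafetp

"hafetp" has second-to-last letter 't'. The one such stem in the data (raguth → raraguth) repeats the first consonant+vowel as a prefix (as do fopusf, batopesw), so the same rule applies.
So hafetp → hahafetp.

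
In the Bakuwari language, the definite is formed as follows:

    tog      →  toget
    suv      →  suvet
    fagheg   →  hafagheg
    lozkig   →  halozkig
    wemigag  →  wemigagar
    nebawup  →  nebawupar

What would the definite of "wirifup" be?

wirifupar

tog and fagheg both end in -g yet inflect differently (toget, hafagheg), so the final letter is not what conditions the rule; the number of vowels is.
"wirifup" has 3 vowels. The stems with 3 vowels (wemigag → wemigagar, nebawup → nebawupar) add -ar.
The other patterns: stems with 1 vowel add -et; stems with 2 vowels add the prefix ha-.
So wirifup → wirifupar.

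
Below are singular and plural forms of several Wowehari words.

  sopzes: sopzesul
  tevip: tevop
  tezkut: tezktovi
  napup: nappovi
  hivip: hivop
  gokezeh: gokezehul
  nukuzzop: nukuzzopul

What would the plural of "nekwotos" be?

tevip and napup both end in -p yet inflect differently (tevop, nappovi), so the final letter is not what conditions the rule; the last vowel is.
"nekwotos" has last vowel 'o'. The one such stem in the data (nukuzzop → nukuzzopul) adds -ul, so the same rule applies.
So nekwotos → nekwotosul.

nekwotosul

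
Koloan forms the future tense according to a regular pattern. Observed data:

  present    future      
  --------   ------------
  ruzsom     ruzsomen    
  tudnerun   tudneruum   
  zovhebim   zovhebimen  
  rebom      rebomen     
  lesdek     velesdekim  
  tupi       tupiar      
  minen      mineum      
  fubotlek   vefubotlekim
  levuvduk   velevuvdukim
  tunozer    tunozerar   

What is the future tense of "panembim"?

minen and fubotlek both have last vowel 'e' yet inflect differently (mineum, vefubotlekim), so the last vowel is not what conditions the rule; the final letter is.
"panembim" ends in -m. The stems ending in -m (rebom → rebomen, zovhebim → zovhebimen, ruzsom → ruzsomen) add -en.
So panembim → panembimen.

panembimen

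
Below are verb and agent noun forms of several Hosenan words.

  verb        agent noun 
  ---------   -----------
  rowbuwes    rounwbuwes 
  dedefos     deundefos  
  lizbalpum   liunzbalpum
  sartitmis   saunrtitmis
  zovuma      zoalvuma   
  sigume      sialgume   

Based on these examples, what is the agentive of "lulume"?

luallume

rowbuwes and sigume both have last vowel 'e' yet inflect differently (rounwbuwes, sialgume), so the last vowel is not what conditions the rule; whether the stem ends in a vowel or a consonant is.
"lulume" ends in a vowel. The stems ending in a vowel (zovuma → zoalvuma, sigume → sialgume) insert -al- after the first vowel.
The other pattern: stems ending in a consonant insert -un- after the first vowel.
So lulume → luallume.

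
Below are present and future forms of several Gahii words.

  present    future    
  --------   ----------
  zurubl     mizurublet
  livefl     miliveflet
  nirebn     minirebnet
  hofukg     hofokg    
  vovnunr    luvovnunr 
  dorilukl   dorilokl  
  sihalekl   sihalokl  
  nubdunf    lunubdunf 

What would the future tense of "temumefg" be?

"temumefg" has second-to-last letter 'f'. The one such stem in the data (livefl → miliveflet) adds mi- … -et around the stem, so the same rule applies.
The other patterns: stems whose second-to-last letter is 'k' change the last vowel to 'o'; stems whose second-to-last letter is 'n' add the prefix lu-.
So temumefg → mitemumefget.

mitemumefget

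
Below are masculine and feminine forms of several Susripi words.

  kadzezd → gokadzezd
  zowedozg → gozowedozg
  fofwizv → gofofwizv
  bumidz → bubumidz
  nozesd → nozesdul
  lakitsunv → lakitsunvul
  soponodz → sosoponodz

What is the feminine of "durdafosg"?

durdafosgul

fofwizv and lakitsunv both end in -v yet inflect differently (gofofwizv, lakitsunvul), so the final letter is not what conditions the rule; the second-to-last letter is.
"durdafosg" has second-to-last letter 's'. The one such stem in the data (nozesd → nozesdul) adds -ul, so the same rule applies.
The other patterns: stems whose second-to-last letter is 'z' add the prefix go-; stems whose second-to-last letter is 'd' repeat the first consonant+vowel as a prefix.
So durdafosg → durdafosgul.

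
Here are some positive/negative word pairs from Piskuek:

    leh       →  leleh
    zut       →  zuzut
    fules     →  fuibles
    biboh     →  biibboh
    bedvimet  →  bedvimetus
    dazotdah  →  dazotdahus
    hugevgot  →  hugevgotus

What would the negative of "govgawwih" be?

govgawwihus

leh and biboh both end in -h yet inflect differently (leleh, biibboh), so the final letter is not what conditions the rule; the number of vowels is.
"govgawwih" has 3 vowels. The stems with 3 vowels (bedvimet → bedvimetus, dazotdah → dazotdahus, hugevgot → hugevgotus) add -us.
So govgawwih → govgawwihus.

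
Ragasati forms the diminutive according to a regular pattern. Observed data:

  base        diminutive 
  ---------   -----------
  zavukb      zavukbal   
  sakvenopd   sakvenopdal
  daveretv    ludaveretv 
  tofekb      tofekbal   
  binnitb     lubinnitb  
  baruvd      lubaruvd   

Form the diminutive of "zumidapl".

zumidaplal

tofekb and binnitb both end in -b yet inflect differently (tofekbal, lubinnitb), so the final letter is not what conditions the rule; the second-to-last letter is.
"zumidapl" has second-to-last letter 'p'. The one such stem in the data (sakvenopd → sakvenopdal) adds -al, so the same rule applies.
The other pattern: stems whose second-to-last letter is 't' or 'v' add the prefix lu-.
So zumidapl → zumidaplal.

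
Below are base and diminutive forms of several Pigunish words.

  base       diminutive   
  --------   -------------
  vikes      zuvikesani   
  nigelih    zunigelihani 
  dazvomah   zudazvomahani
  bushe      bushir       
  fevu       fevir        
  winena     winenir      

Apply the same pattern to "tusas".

vikes and bushe both have last vowel 'e' yet inflect differently (zuvikesani, bushir), so the last vowel is not what conditions the rule; whether the stem ends in a vowel or a consonant is.
"tusas" ends in a consonant. The stems ending in a consonant (vikes → zuvikesani, nigelih → zunigelihani, dazvomah → zudazvomahani) add zu- … -ani around the stem.
So tusas → zutusasani.

zutusasani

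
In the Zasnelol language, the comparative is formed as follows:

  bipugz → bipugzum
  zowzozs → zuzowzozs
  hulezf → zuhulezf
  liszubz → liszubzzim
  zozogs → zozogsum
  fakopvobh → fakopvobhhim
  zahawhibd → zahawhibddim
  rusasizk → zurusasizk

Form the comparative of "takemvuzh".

zowzozs and zozogs both end in -s yet inflect differently (zuzowzozs, zozogsum), so the final letter is not what conditions the rule; the second-to-last letter is.
"takemvuzh" has second-to-last letter 'z'. The stems whose second-to-last letter is 'z' (zowzozs → zuzowzozs, rusasizk → zurusasizk, hulezf → zuhulezf) add the prefix zu-.
The other patterns: stems whose second-to-last letter is 'b' double the final consonant and add -im; stems whose second-to-last letter is 'g' add -um.
So takemvuzh → zutakemvuzh.

zutakemvuzh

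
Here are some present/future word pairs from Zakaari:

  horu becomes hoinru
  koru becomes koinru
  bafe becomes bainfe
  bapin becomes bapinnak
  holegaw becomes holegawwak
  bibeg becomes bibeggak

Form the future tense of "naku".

"naku" ends in a vowel. The stems ending in a vowel (horu → hoinru, koru → koinru, bafe → bainfe) insert -in- after the first vowel.
So naku → nainku.

nainku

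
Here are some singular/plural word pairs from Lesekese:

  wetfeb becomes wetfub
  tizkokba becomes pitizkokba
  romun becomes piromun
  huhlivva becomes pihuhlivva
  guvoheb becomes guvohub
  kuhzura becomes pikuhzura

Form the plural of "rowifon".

pirowifon

guvoheb and huhlivva both have 3 vowels yet inflect differently (guvohub, pihuhlivva), so the number of vowels is not what conditions the rule; the final letter is.
"rowifon" ends in -n. The one such stem in the data (romun → piromun) adds the prefix pi-, so the same rule applies.
So rowifon → pirowifon.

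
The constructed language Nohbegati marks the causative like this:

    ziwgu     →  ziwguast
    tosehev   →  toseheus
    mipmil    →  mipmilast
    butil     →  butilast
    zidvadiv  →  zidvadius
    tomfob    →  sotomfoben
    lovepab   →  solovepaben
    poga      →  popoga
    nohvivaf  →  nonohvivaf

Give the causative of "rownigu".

rowniguast

lovepab and nohvivaf both have last vowel 'a' yet inflect differently (solovepaben, nonohvivaf), so the last vowel is not what conditions the rule; the final letter is.
"rownigu" ends in -u. The one such stem in the data (ziwgu → ziwguast) adds -ast, so the same rule applies.
The other patterns: stems ending in -b add so- … -en around the stem; stems ending in -v drop the final letter and add -us; stems ending in -a or -f repeat the first consonant+vowel as a prefix.
So rownigu → rowniguast.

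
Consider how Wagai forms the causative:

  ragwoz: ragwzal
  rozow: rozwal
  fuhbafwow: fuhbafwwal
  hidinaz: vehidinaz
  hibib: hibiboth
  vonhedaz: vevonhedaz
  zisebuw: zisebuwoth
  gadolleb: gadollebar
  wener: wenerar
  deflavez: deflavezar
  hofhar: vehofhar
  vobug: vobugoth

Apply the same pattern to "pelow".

pelwal

ragwoz and deflavez both end in -z yet inflect differently (ragwzal, deflavezar), so the final letter is not what conditions the rule; the last vowel is.
"pelow" has last vowel 'o'. The stems whose last vowel is 'o' (fuhbafwow → fuhbafwwal, rozow → rozwal, ragwoz → ragwzal) delete the last vowel and add -al.
The other patterns: stems whose last vowel is 'e' add -ar; stems whose last vowel is 'a' add the prefix ve-; stems whose last vowel is 'i' or 'u' add -oth.
So pelow → pelwal.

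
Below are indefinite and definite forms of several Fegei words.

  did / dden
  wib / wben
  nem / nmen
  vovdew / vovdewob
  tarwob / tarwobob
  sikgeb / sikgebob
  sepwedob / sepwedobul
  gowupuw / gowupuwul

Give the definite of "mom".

wib and tarwob both end in -b yet inflect differently (wben, tarwobob), so the final letter is not what conditions the rule; the number of vowels is.
"mom" has 1 vowel. The stems with 1 vowel (did → dden, wib → wben, nem → nmen) delete the last vowel and add -en.
So mom → mmen.

mmen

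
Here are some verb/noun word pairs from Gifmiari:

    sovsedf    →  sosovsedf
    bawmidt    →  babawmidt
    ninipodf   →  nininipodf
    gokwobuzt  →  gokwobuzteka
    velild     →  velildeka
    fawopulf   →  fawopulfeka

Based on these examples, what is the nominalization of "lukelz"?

lukelzeka

"lukelz" has second-to-last letter 'l'. The stems whose second-to-last letter is 'l' (velild → velildeka, fawopulf → fawopulfeka) add -eka.
So lukelz → lukelzeka.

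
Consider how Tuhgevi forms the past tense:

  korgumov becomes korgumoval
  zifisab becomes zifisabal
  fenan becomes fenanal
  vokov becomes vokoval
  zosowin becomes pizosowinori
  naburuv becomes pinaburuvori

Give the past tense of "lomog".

lomogal

"lomog" has last vowel 'o'. The stems whose last vowel is 'o' (korgumov → korgumoval, vokov → vokoval) add -al.
The other pattern: stems whose last vowel is 'i' or 'u' add pi- … -ori around the stem.
So lomog → lomogal.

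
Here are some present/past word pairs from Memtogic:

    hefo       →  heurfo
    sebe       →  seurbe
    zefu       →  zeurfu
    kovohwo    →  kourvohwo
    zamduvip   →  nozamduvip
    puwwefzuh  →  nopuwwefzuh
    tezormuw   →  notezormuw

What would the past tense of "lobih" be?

"lobih" ends in a consonant. The stems ending in a consonant (zamduvip → nozamduvip, tezormuw → notezormuw, puwwefzuh → nopuwwefzuh) add the prefix no-.
So lobih → nolobih.

nolobih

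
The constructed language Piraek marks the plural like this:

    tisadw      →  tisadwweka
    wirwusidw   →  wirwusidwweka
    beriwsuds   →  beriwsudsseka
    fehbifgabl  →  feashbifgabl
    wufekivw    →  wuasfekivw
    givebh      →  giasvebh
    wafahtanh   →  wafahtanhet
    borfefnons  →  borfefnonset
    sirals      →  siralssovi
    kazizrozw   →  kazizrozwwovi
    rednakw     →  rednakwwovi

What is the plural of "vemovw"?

veasmovw

tisadw and wufekivw both end in -w yet inflect differently (tisadwweka, wuasfekivw), so the final letter is not what conditions the rule; the second-to-last letter is.
"vemovw" has second-to-last letter 'v'. The one such stem in the data (wufekivw → wuasfekivw) inserts -as- after the first vowel (as do fehbifgabl, givebh), so the same rule applies.
The other patterns: stems whose second-to-last letter is 'd' double the final consonant and add -eka; stems whose second-to-last letter is 'n' add -et; stems whose second-to-last letter is 'k', 'l' or 'z' double the final consonant and add -ovi.
So vemovw → veasmovw.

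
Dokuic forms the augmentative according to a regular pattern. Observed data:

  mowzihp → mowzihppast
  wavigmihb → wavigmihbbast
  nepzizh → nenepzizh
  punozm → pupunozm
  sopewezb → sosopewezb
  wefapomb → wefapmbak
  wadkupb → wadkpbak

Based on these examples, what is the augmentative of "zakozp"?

zazakozp

wavigmihb and sopewezb both end in -b yet inflect differently (wavigmihbbast, sosopewezb), so the final letter is not what conditions the rule; the second-to-last letter is.
"zakozp" has second-to-last letter 'z'. The stems whose second-to-last letter is 'z' (nepzizh → nenepzizh, punozm → pupunozm, sopewezb → sosopewezb) repeat the first consonant+vowel as a prefix.
So zakozp → zazakozp.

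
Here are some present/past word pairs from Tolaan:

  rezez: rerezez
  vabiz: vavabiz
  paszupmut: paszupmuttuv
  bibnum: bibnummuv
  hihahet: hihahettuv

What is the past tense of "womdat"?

rezez and hihahet both have last vowel 'e' yet inflect differently (rerezez, hihahettuv), so the last vowel is not what conditions the rule; the final letter is.
"womdat" ends in -t. The stems ending in -t (paszupmut → paszupmuttuv, hihahet → hihahettuv) double the final consonant and add -uv.
The other pattern: stems ending in -z repeat the first consonant+vowel as a prefix.
So womdat → womdattuv.

womdattuv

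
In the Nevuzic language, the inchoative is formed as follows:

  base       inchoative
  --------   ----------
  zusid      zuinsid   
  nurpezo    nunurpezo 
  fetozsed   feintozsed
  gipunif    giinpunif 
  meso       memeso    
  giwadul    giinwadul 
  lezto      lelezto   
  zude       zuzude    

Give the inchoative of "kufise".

zude and fetozsed both have last vowel 'e' yet inflect differently (zuzude, feintozsed), so the last vowel is not what conditions the rule; whether the stem ends in a vowel or a consonant is.
"kufise" ends in a vowel. The stems ending in a vowel (meso → memeso, lezto → lelezto, nurpezo → nunurpezo) repeat the first consonant+vowel as a prefix.
The other pattern: stems ending in a consonant insert -in- after the first vowel.
So kufise → kukufise.

kukufise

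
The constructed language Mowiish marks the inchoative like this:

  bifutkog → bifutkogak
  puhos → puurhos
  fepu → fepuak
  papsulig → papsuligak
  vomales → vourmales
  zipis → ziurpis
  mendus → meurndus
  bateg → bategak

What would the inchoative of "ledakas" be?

leurdakas

mendus and fepu both have last vowel 'u' yet inflect differently (meurndus, fepuak), so the last vowel is not what conditions the rule; the final letter is.
"ledakas" ends in -s. The stems ending in -s (vomales → vourmales, mendus → meurndus, puhos → puurhos) insert -ur- after the first vowel.
So ledakas → leurdakas.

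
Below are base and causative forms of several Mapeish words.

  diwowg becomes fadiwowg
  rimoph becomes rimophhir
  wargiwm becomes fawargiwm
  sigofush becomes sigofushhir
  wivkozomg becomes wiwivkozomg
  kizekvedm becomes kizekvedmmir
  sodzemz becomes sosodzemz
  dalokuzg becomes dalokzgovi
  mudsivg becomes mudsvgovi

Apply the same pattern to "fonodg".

fonodggir

"fonodg" has second-to-last letter 'd'. The one such stem in the data (kizekvedm → kizekvedmmir) doubles the final consonant and adds -ir (as do rimoph, sigofush), so the same rule applies.
The other patterns: stems whose second-to-last letter is 'w' add the prefix fa-; stems whose second-to-last letter is 'm' repeat the first consonant+vowel as a prefix; stems whose second-to-last letter is 'v' or 'z' delete the last vowel and add -ovi.
So fonodg → fonodggir.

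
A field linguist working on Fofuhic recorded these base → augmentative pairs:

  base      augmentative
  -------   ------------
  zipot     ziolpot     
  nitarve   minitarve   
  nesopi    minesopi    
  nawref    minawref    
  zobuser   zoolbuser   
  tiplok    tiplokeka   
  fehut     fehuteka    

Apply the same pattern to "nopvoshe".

minopvoshe

zipot and fehut both end in -t yet inflect differently (ziolpot, fehuteka), so the final letter is not what conditions the rule; the first letter is.
"nopvoshe" begins with n-. The stems beginning with n- (nesopi → minesopi, nawref → minawref, nitarve → minitarve) add the prefix mi-.
The other patterns: stems beginning with z- insert -ol- after the first vowel; stems beginning with f- or t- add -eka.
So nopvoshe → minopvoshe.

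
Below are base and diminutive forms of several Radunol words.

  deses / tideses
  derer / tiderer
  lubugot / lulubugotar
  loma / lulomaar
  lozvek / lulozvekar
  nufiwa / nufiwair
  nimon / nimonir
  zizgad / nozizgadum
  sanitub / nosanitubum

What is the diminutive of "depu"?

loma and nufiwa both end in -a yet inflect differently (lulomaar, nufiwair), so the final letter is not what conditions the rule; the first letter is.
"depu" begins with d-. The stems beginning with d- (deses → tideses, derer → tiderer) add the prefix ti-.
So depu → tidepu.

tidepu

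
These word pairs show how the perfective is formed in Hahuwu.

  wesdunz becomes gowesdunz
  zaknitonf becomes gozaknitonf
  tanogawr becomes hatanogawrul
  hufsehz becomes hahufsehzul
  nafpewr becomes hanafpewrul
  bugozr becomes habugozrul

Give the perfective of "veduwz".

wesdunz and hufsehz both end in -z yet inflect differently (gowesdunz, hahufsehzul), so the final letter is not what conditions the rule; the second-to-last letter is.
"veduwz" has second-to-last letter 'w'. The stems whose second-to-last letter is 'w' (tanogawr → hatanogawrul, nafpewr → hanafpewrul) add ha- … -ul around the stem.
So veduwz → haveduwzul.

haveduwzul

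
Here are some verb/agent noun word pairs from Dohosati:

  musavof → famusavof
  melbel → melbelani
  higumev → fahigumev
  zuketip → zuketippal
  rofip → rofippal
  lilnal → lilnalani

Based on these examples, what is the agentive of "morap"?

melbel and higumev both have last vowel 'e' yet inflect differently (melbelani, fahigumev), so the last vowel is not what conditions the rule; the final letter is.
"morap" ends in -p. The stems ending in -p (zuketip → zuketippal, rofip → rofippal) double the final consonant and add -al.
The other patterns: stems ending in -l add -ani; stems ending in -f or -v add the prefix fa-.
So morap → morappal.

morappal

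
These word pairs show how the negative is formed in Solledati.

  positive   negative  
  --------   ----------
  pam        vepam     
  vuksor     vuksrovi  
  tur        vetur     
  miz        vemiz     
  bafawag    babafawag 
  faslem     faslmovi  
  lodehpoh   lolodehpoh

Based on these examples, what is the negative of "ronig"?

rongovi

pam and faslem both end in -m yet inflect differently (vepam, faslmovi), so the final letter is not what conditions the rule; the number of vowels is.
"ronig" has 2 vowels. The stems with 2 vowels (faslem → faslmovi, vuksor → vuksrovi) delete the last vowel and add -ovi.
The other patterns: stems with 1 vowel add the prefix ve-; stems with 3 vowels repeat the first consonant+vowel as a prefix.
So ronig → rongovi.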